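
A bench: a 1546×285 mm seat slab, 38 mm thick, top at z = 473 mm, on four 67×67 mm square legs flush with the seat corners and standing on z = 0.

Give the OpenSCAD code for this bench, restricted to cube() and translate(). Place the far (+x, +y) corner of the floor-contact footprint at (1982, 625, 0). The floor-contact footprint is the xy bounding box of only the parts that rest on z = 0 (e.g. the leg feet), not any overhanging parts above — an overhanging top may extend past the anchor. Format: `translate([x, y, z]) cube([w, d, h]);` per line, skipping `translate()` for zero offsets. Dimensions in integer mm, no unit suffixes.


translate([436, 340, 435]) cube([1546, 285, 38]);
translate([436, 340, 0]) cube([67, 67, 435]);
translate([436, 558, 0]) cube([67, 67, 435]);
translate([1915, 340, 0]) cube([67, 67, 435]);
translate([1915, 558, 0]) cube([67, 67, 435]);


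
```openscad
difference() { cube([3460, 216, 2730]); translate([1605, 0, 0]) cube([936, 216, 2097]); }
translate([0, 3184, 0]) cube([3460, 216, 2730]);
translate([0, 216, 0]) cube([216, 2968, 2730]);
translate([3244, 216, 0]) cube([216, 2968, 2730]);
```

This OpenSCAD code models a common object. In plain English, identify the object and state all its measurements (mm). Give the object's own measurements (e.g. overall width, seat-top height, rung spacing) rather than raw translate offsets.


A single room: four walls, each 2730 mm tall and 216 mm thick, enclosing an outside footprint 3460×3400 mm (x × y), no floor or roof. The front and back walls (−y and +y sides) run the full x-width; the side walls fit between their inner faces. A door opening 936 mm wide and 2097 mm tall is cut through the front wall from the floor up, its −x edge 1605 mm from the wall's −x end.


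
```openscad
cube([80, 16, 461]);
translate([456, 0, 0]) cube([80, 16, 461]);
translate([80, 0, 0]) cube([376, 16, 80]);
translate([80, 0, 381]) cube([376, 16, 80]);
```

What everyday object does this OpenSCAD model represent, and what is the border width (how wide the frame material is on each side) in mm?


A picture frame. The border width is 80 mm.

Four thin pieces enclosing a rectangular opening — a picture frame. The two full-height stiles are 461 mm tall; the top rail sits at z = 381 and is 80 mm tall, so the border above the opening is 461 − 381 = 80 mm, matching the stile x-width.


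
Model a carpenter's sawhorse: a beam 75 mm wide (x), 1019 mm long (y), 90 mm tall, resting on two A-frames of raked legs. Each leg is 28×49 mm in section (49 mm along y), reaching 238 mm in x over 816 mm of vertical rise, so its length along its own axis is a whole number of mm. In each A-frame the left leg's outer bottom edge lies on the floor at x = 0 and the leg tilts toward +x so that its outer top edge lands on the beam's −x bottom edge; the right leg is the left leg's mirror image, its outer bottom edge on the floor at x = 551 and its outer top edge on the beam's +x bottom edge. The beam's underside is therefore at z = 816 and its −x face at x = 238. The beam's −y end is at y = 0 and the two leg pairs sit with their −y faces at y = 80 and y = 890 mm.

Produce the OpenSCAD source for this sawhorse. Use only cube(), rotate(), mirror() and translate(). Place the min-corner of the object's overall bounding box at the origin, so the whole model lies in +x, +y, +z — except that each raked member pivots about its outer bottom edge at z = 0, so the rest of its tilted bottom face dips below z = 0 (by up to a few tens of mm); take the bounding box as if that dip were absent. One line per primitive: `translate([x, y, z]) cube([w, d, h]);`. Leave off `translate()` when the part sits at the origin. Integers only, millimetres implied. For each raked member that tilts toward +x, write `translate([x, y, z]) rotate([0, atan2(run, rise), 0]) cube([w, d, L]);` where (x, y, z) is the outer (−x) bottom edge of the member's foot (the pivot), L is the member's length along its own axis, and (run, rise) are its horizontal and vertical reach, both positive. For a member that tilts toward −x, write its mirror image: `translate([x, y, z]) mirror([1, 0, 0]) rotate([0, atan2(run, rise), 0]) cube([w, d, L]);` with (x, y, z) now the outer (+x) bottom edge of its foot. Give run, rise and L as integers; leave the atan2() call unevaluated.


translate([238, 0, 816]) cube([75, 1019, 90]);
translate([0, 80, 0]) rotate([0, atan2(238, 816), 0]) cube([28, 49, 850]);
translate([551, 80, 0]) mirror([1, 0, 0]) rotate([0, atan2(238, 816), 0]) cube([28, 49, 850]);
translate([0, 890, 0]) rotate([0, atan2(238, 816), 0]) cube([28, 49, 850]);
translate([551, 890, 0]) mirror([1, 0, 0]) rotate([0, atan2(238, 816), 0]) cube([28, 49, 850]);


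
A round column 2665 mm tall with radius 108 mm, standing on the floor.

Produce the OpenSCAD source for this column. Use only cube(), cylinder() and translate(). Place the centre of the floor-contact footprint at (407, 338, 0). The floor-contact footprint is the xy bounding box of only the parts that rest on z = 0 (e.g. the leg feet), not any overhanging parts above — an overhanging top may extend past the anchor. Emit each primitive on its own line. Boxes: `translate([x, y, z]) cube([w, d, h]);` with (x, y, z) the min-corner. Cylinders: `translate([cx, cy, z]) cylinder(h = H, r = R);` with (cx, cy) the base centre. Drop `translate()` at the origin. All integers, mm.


translate([407, 338, 0]) cylinder(h = 2665, r = 108);


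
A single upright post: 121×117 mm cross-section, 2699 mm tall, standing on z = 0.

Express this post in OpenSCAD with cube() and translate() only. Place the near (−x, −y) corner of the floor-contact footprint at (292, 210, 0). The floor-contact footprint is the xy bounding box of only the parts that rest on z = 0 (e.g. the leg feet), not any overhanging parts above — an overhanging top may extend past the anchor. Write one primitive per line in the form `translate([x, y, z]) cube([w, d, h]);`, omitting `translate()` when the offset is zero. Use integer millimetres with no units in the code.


translate([292, 210, 0]) cube([121, 117, 2699]);


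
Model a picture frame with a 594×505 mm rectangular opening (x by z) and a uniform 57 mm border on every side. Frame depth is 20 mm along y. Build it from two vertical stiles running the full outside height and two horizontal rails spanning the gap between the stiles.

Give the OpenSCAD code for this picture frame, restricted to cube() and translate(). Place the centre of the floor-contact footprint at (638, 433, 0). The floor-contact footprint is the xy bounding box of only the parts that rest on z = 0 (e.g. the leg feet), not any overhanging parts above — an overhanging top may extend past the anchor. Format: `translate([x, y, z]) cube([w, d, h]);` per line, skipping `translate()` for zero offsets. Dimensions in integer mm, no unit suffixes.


translate([284, 423, 0]) cube([57, 20, 619]);
translate([935, 423, 0]) cube([57, 20, 619]);
translate([341, 423, 0]) cube([594, 20, 57]);
translate([341, 423, 562]) cube([594, 20, 57]);


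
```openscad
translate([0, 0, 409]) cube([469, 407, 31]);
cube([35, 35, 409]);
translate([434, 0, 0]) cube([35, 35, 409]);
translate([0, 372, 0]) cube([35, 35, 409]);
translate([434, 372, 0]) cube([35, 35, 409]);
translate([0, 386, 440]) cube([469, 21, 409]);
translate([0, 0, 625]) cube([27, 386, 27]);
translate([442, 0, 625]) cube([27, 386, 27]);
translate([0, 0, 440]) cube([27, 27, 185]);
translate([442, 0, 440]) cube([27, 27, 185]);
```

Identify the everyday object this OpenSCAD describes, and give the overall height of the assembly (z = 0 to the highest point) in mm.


A chair. The overall height is 849 mm.

A slab on four corner posts with a tall panel at the back — a chair. The seat slab sits at z = 409 with thickness 31, and the 409 mm backrest starts at the seat top, so the overall height is 409 + 31 + 409 = 849 mm.


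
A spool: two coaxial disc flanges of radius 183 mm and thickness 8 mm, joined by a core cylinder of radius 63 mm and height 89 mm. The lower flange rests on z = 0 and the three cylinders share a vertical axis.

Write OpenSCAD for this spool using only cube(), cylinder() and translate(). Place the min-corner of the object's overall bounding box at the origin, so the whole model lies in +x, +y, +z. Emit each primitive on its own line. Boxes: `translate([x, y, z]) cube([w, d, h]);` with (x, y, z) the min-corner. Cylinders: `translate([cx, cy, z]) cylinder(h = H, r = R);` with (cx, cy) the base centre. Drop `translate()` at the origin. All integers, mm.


translate([183, 183, 0]) cylinder(h = 8, r = 183);
translate([183, 183, 8]) cylinder(h = 89, r = 63);
translate([183, 183, 97]) cylinder(h = 8, r = 183);


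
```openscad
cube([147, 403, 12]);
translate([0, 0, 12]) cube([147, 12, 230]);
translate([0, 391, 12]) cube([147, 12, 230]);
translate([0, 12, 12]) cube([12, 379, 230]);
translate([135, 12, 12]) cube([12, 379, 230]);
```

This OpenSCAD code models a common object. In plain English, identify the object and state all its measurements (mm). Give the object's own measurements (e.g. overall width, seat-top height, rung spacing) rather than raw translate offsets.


An open-topped rectangular box: outside dimensions 147×403×242 mm, with a uniform wall and base thickness of 12 mm. The base is a full 147×403 slab on the floor; four walls sit on top of the base. The front and back walls (the −y and +y sides) span the full width; the two side walls fit between them.


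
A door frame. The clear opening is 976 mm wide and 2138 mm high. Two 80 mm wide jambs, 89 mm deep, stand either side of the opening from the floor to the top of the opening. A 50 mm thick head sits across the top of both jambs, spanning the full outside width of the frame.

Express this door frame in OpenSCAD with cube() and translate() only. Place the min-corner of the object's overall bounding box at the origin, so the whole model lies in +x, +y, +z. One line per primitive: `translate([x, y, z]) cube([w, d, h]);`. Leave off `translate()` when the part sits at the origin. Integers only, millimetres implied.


cube([80, 89, 2138]);
translate([1056, 0, 0]) cube([80, 89, 2138]);
translate([0, 0, 2138]) cube([1136, 89, 50]);


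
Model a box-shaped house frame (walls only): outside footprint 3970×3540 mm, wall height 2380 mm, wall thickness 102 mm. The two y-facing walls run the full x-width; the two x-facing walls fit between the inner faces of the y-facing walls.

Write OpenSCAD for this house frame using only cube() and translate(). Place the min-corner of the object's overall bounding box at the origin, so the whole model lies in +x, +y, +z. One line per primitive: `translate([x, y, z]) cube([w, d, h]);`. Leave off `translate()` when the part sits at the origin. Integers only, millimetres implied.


cube([3970, 102, 2380]);
translate([0, 3438, 0]) cube([3970, 102, 2380]);
translate([0, 102, 0]) cube([102, 3336, 2380]);
translate([3868, 102, 0]) cube([102, 3336, 2380]);


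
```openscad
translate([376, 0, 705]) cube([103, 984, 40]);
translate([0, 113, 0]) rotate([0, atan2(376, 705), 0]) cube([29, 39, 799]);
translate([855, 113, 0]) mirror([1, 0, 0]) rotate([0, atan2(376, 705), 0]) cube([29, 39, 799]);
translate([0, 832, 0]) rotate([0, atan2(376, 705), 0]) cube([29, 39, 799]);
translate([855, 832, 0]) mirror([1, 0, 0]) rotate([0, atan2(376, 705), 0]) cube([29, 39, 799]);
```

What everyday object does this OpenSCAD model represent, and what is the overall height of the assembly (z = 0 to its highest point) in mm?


A sawhorse. The overall height is 745 mm.

A beam across two mirrored pairs of raked legs — a sawhorse. The beam's underside is at z = 705 (matching the legs' vertical rise in atan2(376, 705)) and the beam is 40 mm tall, so its top is at 705 + 40 = 745 mm. The raked legs top out at the beam's underside, so that is the highest point.


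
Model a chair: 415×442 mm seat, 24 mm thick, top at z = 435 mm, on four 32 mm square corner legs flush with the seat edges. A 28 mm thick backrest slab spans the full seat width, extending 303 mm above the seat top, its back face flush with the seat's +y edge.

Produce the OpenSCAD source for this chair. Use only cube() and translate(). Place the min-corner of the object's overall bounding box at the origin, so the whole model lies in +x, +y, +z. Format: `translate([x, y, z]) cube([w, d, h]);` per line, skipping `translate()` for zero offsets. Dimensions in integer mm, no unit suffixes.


translate([0, 0, 411]) cube([415, 442, 24]);
cube([32, 32, 411]);
translate([383, 0, 0]) cube([32, 32, 411]);
translate([0, 410, 0]) cube([32, 32, 411]);
translate([383, 410, 0]) cube([32, 32, 411]);
translate([0, 414, 435]) cube([415, 28, 303]);


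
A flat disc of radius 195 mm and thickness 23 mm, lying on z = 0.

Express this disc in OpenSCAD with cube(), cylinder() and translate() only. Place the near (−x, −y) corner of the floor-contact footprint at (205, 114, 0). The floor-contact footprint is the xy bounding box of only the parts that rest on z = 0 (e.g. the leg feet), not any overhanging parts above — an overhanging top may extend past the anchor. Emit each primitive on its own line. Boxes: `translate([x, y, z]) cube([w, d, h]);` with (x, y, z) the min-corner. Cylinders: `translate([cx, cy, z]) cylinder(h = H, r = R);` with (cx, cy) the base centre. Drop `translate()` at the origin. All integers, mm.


translate([400, 309, 0]) cylinder(h = 23, r = 195);


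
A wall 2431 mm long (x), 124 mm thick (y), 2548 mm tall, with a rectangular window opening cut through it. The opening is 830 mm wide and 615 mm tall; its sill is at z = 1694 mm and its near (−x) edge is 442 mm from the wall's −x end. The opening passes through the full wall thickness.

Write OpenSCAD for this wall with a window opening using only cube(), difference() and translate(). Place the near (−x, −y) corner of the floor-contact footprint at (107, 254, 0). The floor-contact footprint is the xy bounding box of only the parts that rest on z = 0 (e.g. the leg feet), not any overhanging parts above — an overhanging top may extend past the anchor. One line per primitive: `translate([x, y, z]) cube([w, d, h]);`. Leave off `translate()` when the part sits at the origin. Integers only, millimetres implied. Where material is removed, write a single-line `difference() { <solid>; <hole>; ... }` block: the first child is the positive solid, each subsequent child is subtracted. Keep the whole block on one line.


difference() { translate([107, 254, 0]) cube([2431, 124, 2548]); translate([549, 254, 1694]) cube([830, 124, 615]); }


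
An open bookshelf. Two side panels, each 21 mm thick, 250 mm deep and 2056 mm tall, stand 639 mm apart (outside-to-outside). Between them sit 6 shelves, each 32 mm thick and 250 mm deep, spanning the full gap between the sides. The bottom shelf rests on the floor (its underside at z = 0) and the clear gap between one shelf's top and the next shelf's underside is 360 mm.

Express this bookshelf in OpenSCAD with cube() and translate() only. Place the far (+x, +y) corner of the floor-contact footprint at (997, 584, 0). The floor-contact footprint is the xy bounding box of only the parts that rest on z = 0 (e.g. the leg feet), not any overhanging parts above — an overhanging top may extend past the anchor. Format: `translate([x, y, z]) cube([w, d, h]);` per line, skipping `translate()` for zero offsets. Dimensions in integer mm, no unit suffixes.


translate([358, 334, 0]) cube([21, 250, 2056]);
translate([976, 334, 0]) cube([21, 250, 2056]);
translate([379, 334, 0]) cube([597, 250, 32]);
translate([379, 334, 392]) cube([597, 250, 32]);
translate([379, 334, 784]) cube([597, 250, 32]);
translate([379, 334, 1176]) cube([597, 250, 32]);
translate([379, 334, 1568]) cube([597, 250, 32]);
translate([379, 334, 1960]) cube([597, 250, 32]);


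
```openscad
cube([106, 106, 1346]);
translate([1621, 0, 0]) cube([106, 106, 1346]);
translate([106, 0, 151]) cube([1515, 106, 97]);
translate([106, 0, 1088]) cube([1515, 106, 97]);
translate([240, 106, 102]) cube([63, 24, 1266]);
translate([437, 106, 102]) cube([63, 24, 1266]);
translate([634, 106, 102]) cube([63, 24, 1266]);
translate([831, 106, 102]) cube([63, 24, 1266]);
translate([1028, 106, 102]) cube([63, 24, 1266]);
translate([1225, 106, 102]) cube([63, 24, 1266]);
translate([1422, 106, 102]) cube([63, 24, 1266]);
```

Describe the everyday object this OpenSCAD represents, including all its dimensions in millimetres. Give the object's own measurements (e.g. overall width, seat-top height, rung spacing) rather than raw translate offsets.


A fence section. Two 106×106 mm posts, 1346 mm tall, stand on the floor with a clear span of 1515 mm between their inner faces. Two horizontal rails of 106×97 mm section span the gap between the posts with their undersides at z = 151 mm and z = 1088 mm, flush with the posts' −y face. 7 pickets, each 63 mm wide, 24 mm thick and 1266 mm tall, are fixed to the +y face of the rails with their bottoms at z = 102 mm, spaced across the span with a 134 mm gap after the −x post and between neighbouring pickets, with 136 mm left before the +x post.


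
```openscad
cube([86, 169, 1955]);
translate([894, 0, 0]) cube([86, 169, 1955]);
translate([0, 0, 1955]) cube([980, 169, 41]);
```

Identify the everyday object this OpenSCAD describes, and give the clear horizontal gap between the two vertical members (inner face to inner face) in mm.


A door frame. The clear opening width is 808 mm.

Two 1955 mm tall posts with a header on top — a door frame. The left jamb is 86 mm wide at x = 0; the right jamb starts at x = 894. The clear opening is 894 − 86 = 808 mm.


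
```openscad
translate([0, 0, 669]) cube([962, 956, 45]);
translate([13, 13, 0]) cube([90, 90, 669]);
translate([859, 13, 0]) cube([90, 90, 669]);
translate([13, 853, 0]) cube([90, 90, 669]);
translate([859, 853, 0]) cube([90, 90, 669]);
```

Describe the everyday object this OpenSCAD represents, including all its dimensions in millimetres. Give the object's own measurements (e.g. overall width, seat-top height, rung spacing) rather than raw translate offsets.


A table: top 962 mm (x) × 956 mm (y), 45 mm thick, upper face at z = 714 mm, on four 90×90 mm square legs, each inset 13 mm from the nearest pair of top edges from z = 0 to the bottom of the top.


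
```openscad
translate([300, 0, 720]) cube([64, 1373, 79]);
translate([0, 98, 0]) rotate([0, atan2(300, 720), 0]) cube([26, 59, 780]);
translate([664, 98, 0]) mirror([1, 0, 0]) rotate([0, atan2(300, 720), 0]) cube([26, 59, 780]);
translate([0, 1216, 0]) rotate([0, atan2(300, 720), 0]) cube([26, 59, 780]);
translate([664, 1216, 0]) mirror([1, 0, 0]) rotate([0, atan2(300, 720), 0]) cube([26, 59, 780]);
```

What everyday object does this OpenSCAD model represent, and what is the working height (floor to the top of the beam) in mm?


A sawhorse. The overall height is 799 mm.

A beam across two mirrored pairs of raked legs — a sawhorse. The beam's underside is at z = 720 (matching the legs' vertical rise in atan2(300, 720)) and the beam is 79 mm tall, so its top is at 720 + 79 = 799 mm. The raked legs top out at the beam's underside, so that is the highest point.


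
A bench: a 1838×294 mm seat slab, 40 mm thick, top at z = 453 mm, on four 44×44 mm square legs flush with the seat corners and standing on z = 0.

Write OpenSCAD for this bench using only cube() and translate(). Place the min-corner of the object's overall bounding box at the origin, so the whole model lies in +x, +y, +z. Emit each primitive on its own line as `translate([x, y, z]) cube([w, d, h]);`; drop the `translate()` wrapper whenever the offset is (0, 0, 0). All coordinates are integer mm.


translate([0, 0, 413]) cube([1838, 294, 40]);
cube([44, 44, 413]);
translate([0, 250, 0]) cube([44, 44, 413]);
translate([1794, 0, 0]) cube([44, 44, 413]);
translate([1794, 250, 0]) cube([44, 44, 413]);


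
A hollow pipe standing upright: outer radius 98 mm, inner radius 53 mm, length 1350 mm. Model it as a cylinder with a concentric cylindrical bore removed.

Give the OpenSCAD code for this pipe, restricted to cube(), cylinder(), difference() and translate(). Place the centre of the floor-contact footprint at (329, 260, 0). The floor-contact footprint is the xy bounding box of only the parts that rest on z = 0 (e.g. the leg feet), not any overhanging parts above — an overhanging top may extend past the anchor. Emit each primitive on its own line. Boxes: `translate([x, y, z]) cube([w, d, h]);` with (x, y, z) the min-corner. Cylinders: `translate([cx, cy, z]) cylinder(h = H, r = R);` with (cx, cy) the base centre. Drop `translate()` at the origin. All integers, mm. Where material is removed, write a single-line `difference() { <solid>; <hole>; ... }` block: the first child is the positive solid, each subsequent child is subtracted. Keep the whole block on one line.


difference() { translate([329, 260, 0]) cylinder(h = 1350, r = 98); translate([329, 260, 0]) cylinder(h = 1350, r = 53); }


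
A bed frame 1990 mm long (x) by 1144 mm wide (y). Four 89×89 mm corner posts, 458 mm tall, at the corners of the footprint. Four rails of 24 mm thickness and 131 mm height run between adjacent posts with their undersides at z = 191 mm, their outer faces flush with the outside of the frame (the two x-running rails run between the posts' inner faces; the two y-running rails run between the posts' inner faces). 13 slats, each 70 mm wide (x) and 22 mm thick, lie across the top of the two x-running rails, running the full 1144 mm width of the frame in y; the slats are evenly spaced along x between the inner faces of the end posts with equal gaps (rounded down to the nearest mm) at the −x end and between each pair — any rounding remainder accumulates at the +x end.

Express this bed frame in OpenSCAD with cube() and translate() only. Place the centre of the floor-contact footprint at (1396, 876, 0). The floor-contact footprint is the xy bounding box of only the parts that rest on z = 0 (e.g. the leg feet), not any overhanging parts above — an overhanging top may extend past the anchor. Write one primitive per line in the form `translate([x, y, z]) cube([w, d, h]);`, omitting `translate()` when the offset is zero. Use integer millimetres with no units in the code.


translate([401, 304, 0]) cube([89, 89, 458]);
translate([401, 1359, 0]) cube([89, 89, 458]);
translate([2302, 304, 0]) cube([89, 89, 458]);
translate([2302, 1359, 0]) cube([89, 89, 458]);
translate([490, 304, 191]) cube([1812, 24, 131]);
translate([490, 1424, 191]) cube([1812, 24, 131]);
translate([401, 393, 191]) cube([24, 966, 131]);
translate([2367, 393, 191]) cube([24, 966, 131]);
translate([554, 304, 322]) cube([70, 1144, 22]);
translate([688, 304, 322]) cube([70, 1144, 22]);
translate([822, 304, 322]) cube([70, 1144, 22]);
translate([956, 304, 322]) cube([70, 1144, 22]);
translate([1090, 304, 322]) cube([70, 1144, 22]);
translate([1224, 304, 322]) cube([70, 1144, 22]);
translate([1358, 304, 322]) cube([70, 1144, 22]);
translate([1492, 304, 322]) cube([70, 1144, 22]);
translate([1626, 304, 322]) cube([70, 1144, 22]);
translate([1760, 304, 322]) cube([70, 1144, 22]);
translate([1894, 304, 322]) cube([70, 1144, 22]);
translate([2028, 304, 322]) cube([70, 1144, 22]);
translate([2162, 304, 322]) cube([70, 1144, 22]);


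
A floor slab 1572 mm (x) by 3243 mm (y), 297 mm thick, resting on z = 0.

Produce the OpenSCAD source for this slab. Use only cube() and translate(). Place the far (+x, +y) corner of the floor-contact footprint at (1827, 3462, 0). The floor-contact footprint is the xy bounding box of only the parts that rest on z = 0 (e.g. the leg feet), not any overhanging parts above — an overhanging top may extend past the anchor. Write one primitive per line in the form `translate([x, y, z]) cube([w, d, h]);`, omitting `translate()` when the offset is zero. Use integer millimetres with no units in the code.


translate([255, 219, 0]) cube([1572, 3243, 297]);


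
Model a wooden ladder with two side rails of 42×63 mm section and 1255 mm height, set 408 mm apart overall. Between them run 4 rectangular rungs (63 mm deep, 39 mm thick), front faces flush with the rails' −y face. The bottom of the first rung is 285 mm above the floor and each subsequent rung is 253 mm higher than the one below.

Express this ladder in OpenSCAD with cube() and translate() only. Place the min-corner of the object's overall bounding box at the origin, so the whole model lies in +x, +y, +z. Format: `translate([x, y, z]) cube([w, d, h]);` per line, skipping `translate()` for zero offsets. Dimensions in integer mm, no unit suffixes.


cube([42, 63, 1255]);
translate([366, 0, 0]) cube([42, 63, 1255]);
translate([42, 0, 285]) cube([324, 63, 39]);
translate([42, 0, 538]) cube([324, 63, 39]);
translate([42, 0, 791]) cube([324, 63, 39]);
translate([42, 0, 1044]) cube([324, 63, 39]);


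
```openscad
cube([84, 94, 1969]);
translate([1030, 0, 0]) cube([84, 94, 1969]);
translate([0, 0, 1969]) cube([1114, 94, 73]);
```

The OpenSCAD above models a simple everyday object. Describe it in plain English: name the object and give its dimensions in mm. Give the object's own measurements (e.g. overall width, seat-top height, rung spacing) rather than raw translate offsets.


A door frame. The clear opening is 946 mm wide and 1969 mm high. Two 84 mm wide jambs, 94 mm deep, stand either side of the opening from the floor to the top of the opening. A 73 mm thick head sits across the top of both jambs, spanning the full outside width of the frame.


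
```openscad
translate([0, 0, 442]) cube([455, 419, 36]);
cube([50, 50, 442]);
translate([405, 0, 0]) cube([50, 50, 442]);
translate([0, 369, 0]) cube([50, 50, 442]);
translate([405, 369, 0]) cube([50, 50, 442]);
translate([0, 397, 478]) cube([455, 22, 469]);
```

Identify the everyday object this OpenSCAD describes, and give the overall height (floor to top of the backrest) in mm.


A chair. The overall height is 947 mm.

A slab on four corner posts with a tall panel at the back — a chair. The seat slab sits at z = 442 with thickness 36, and the 469 mm backrest starts at the seat top, so the overall height is 442 + 36 + 469 = 947 mm.


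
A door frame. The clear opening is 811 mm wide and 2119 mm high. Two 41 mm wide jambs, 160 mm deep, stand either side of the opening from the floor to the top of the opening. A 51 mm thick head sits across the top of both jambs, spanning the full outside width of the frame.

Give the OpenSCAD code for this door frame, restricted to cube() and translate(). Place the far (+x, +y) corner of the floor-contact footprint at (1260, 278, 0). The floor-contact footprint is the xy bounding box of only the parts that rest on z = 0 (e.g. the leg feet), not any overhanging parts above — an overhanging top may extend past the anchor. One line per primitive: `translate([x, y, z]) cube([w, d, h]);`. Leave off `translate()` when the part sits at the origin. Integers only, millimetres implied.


translate([367, 118, 0]) cube([41, 160, 2119]);
translate([1219, 118, 0]) cube([41, 160, 2119]);
translate([367, 118, 2119]) cube([893, 160, 51]);


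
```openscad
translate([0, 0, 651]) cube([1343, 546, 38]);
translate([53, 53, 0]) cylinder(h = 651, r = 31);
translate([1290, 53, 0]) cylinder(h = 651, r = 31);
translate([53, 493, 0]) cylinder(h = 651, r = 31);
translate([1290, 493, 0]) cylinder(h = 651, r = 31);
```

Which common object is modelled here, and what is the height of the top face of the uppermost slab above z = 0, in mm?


A table. The table height is 689 mm.

A 1343×546×38 slab sits at z = 651 on four Ø62 mm round legs — a table. The top surface is at 651 + 38 = 689 mm.


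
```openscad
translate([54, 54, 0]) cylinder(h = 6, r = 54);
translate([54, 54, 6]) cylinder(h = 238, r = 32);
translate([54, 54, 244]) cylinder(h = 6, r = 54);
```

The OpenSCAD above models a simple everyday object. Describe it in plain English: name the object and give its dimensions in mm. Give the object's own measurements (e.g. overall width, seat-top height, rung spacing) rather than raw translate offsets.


A spool: two coaxial disc flanges of radius 54 mm and thickness 6 mm, joined by a core cylinder of radius 32 mm and height 238 mm. The lower flange rests on z = 0 and the three cylinders share a vertical axis.


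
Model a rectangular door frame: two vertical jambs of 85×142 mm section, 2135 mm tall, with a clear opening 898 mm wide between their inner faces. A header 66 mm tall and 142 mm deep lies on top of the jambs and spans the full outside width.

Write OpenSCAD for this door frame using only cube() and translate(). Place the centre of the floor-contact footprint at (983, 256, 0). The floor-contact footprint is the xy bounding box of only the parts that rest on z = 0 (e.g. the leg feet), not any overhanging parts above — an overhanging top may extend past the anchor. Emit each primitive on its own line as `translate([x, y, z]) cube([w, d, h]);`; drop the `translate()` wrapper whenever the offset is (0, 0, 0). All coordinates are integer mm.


translate([449, 185, 0]) cube([85, 142, 2135]);
translate([1432, 185, 0]) cube([85, 142, 2135]);
translate([449, 185, 2135]) cube([1068, 142, 66]);


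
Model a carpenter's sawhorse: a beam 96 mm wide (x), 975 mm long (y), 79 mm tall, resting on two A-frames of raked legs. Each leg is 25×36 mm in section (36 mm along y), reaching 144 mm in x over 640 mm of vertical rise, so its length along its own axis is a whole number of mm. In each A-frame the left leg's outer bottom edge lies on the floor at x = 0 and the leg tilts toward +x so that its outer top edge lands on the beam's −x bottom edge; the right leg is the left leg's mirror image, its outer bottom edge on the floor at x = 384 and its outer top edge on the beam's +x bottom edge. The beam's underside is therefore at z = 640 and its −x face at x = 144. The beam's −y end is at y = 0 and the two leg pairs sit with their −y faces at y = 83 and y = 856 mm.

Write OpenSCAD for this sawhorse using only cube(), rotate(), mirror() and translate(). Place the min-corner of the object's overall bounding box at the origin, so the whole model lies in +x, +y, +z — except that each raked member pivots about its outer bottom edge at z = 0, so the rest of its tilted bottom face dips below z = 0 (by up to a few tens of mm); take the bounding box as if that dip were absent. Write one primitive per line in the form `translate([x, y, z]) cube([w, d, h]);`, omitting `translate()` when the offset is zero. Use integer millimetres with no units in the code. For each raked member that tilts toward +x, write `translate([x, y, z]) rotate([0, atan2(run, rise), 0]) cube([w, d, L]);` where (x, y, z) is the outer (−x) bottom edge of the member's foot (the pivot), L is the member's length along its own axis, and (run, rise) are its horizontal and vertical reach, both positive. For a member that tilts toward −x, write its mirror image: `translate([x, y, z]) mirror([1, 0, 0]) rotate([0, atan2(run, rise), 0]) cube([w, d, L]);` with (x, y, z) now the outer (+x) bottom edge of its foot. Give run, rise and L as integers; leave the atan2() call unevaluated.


// leg length = √(144² + 640²) = 656
// right-leg outer foot x = 2·144 + 96 = 384
// beam min-corner = (144, 0, 640)
translate([144, 0, 640]) cube([96, 975, 79]);
translate([0, 83, 0]) rotate([0, atan2(144, 640), 0]) cube([25, 36, 656]);
translate([384, 83, 0]) mirror([1, 0, 0]) rotate([0, atan2(144, 640), 0]) cube([25, 36, 656]);
translate([0, 856, 0]) rotate([0, atan2(144, 640), 0]) cube([25, 36, 656]);
translate([384, 856, 0]) mirror([1, 0, 0]) rotate([0, atan2(144, 640), 0]) cube([25, 36, 656]);


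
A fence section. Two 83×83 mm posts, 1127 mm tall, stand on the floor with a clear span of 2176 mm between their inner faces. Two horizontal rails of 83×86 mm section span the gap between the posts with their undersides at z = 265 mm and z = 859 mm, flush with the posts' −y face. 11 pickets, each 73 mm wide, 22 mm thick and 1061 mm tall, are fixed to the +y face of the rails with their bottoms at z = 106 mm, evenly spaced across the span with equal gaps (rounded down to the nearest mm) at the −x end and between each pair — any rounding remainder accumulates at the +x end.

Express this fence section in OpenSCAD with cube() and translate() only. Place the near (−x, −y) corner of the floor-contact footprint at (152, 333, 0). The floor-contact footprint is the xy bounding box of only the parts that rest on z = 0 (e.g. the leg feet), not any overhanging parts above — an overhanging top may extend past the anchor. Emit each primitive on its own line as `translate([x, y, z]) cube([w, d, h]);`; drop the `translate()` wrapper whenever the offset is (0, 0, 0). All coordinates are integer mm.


translate([152, 333, 0]) cube([83, 83, 1127]);
translate([2411, 333, 0]) cube([83, 83, 1127]);
translate([235, 333, 265]) cube([2176, 83, 86]);
translate([235, 333, 859]) cube([2176, 83, 86]);
translate([349, 416, 106]) cube([73, 22, 1061]);
translate([536, 416, 106]) cube([73, 22, 1061]);
translate([723, 416, 106]) cube([73, 22, 1061]);
translate([910, 416, 106]) cube([73, 22, 1061]);
translate([1097, 416, 106]) cube([73, 22, 1061]);
translate([1284, 416, 106]) cube([73, 22, 1061]);
translate([1471, 416, 106]) cube([73, 22, 1061]);
translate([1658, 416, 106]) cube([73, 22, 1061]);
translate([1845, 416, 106]) cube([73, 22, 1061]);
translate([2032, 416, 106]) cube([73, 22, 1061]);
translate([2219, 416, 106]) cube([73, 22, 1061]);


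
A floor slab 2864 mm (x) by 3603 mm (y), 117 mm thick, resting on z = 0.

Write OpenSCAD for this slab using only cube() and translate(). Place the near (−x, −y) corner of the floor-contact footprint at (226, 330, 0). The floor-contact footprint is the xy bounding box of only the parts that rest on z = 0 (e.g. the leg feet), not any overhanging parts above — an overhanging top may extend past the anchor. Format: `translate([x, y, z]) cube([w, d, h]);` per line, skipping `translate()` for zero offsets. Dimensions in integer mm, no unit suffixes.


translate([226, 330, 0]) cube([2864, 3603, 117]);


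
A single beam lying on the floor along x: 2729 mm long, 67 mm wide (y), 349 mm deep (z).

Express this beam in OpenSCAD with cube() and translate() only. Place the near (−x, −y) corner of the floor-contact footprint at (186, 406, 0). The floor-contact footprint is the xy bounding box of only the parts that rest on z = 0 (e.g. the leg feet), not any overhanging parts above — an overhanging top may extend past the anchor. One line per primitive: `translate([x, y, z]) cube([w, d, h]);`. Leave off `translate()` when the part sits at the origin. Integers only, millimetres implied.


translate([186, 406, 0]) cube([2729, 67, 349]);


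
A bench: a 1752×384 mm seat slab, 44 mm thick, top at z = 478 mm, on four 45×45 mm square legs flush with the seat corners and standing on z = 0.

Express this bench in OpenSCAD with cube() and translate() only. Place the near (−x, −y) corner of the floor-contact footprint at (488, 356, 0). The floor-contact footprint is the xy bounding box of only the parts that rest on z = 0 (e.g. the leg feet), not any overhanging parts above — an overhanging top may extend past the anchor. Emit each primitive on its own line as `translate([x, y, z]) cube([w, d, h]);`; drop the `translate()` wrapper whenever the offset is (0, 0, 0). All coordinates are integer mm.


translate([488, 356, 434]) cube([1752, 384, 44]);
translate([488, 356, 0]) cube([45, 45, 434]);
translate([488, 695, 0]) cube([45, 45, 434]);
translate([2195, 356, 0]) cube([45, 45, 434]);
translate([2195, 695, 0]) cube([45, 45, 434]);


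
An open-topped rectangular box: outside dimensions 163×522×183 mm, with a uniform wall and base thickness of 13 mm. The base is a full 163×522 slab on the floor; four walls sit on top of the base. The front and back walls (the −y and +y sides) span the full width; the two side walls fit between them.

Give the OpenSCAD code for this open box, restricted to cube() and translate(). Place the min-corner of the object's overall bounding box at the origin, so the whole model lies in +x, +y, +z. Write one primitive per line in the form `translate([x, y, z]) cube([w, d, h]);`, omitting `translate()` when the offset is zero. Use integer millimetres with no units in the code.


cube([163, 522, 13]);
translate([0, 0, 13]) cube([163, 13, 170]);
translate([0, 509, 13]) cube([163, 13, 170]);
translate([0, 13, 13]) cube([13, 496, 170]);
translate([150, 13, 13]) cube([13, 496, 170]);


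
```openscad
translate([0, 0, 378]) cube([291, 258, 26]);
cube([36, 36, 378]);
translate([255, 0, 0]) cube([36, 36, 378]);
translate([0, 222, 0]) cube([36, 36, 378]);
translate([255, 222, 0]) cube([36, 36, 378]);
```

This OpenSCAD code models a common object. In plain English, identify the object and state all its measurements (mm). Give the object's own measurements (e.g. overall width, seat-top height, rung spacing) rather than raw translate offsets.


A four-legged stool. The seat is a 291×258×26 mm slab whose top surface is at z = 404 mm; four square legs, each 36×36 mm in cross-section, run from the floor (z = 0) to the underside of the seat, each flush with a corner of the seat.


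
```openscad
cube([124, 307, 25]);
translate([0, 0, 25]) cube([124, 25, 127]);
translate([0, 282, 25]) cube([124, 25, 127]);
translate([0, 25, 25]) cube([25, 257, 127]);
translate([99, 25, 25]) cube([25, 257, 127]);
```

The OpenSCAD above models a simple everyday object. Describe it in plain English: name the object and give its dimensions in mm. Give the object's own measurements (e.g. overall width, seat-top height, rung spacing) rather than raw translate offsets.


An open-topped rectangular box: outside dimensions 124×307×152 mm, with a uniform wall and base thickness of 25 mm. The base is a full 124×307 slab on the floor; four walls sit on top of the base. The front and back walls (the −y and +y sides) span the full width; the two side walls fit between them.


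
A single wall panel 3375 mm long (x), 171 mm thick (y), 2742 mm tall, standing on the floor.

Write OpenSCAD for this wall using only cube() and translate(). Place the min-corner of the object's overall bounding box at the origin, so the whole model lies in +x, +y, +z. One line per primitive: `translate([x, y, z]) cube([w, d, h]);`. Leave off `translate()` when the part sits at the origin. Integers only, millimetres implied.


cube([3375, 171, 2742]);


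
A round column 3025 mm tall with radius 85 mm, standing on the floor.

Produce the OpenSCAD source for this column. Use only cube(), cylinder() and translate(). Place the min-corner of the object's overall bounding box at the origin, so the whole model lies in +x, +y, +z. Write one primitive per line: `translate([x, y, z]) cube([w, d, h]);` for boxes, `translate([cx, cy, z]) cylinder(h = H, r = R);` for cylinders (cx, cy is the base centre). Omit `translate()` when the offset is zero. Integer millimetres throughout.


translate([85, 85, 0]) cylinder(h = 3025, r = 85);


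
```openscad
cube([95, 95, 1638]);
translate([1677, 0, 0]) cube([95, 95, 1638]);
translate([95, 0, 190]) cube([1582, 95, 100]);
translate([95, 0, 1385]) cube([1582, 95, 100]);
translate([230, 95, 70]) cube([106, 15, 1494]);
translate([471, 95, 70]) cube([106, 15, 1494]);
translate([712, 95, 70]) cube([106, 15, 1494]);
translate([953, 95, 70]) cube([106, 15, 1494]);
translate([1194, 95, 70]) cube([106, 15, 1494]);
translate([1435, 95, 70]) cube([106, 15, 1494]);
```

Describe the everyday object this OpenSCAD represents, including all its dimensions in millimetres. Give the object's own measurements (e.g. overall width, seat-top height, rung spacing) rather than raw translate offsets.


A fence section. Two 95×95 mm posts, 1638 mm tall, stand on the floor with a clear span of 1582 mm between their inner faces. Two horizontal rails of 95×100 mm section span the gap between the posts with their undersides at z = 190 mm and z = 1385 mm, flush with the posts' −y face. 6 pickets, each 106 mm wide, 15 mm thick and 1494 mm tall, are fixed to the +y face of the rails with their bottoms at z = 70 mm, spaced across the span with a 135 mm gap after the −x post and between neighbouring pickets, with 136 mm left before the +x post.
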